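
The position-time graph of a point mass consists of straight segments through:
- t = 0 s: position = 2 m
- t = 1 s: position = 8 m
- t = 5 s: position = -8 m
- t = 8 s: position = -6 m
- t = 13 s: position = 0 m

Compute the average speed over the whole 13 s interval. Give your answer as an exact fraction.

30/13 m/s

Average speed = (total path length)/(elapsed time); on a piecewise-linear x-t graph the path length is Σ|Δx|.
0–1 s: |Δx| = |8 − 2| = 6 m
1–5 s: |Δx| = |-8 − 8| = 16 m
5–8 s: |Δx| = |-6 − -8| = 2 m
8–13 s: |Δx| = |0 − -6| = 6 m
Total path = 30 m; average speed = 30/13 = 30/13 m/s.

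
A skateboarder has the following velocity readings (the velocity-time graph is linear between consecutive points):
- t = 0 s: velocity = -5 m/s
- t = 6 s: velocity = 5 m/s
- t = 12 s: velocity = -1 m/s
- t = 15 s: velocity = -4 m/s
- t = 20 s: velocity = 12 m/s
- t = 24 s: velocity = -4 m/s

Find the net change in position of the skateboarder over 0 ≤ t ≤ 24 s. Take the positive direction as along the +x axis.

Net displacement equals the area under the velocity-time graph (areas below the axis count negative).
0–6 s: ½(-5 + 5)(6) = 0 m
6–12 s: ½(5 + -1)(6) = 12 m
12–15 s: ½(-1 + -4)(3) = -7.5 m
15–20 s: ½(-4 + 12)(5) = 20 m
20–24 s: ½(12 + -4)(4) = 16 m
Net displacement = 40.5 m

40.5 m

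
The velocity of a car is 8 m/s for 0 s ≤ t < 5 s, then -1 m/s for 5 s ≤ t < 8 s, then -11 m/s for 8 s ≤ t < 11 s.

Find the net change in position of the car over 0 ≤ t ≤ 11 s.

Net displacement equals the area under the velocity-time graph (areas below the axis count negative).
0–5 s: 8 × 5 = 40 m
5–8 s: -1 × 3 = -3 m
8–11 s: -11 × 3 = -33 m
Net displacement = 4 m

4 m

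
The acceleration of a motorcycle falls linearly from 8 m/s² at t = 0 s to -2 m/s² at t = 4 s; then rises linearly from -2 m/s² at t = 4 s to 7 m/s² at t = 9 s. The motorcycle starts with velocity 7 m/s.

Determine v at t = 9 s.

Δv equals the area under the a-t graph; then v = v₀ + Δv.
0–4 s: ½(8 + -2)(4) = 12 m/s
4–9 s: ½(-2 + 7)(5) = 12.5 m/s
Δv = 24.5 m/s, so v(9) = 7 + (24.5) = 31.5 m/s.

31.5 m/s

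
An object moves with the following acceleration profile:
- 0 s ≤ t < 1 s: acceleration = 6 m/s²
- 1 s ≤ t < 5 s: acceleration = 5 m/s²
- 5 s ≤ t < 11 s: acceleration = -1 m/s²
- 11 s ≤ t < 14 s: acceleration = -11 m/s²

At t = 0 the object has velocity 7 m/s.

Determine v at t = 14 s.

-6 m/s

Δv equals the area under the a-t graph; then v = v₀ + Δv.
0–1 s: 6 × 1 = 6 m/s
1–5 s: 5 × 4 = 20 m/s
5–11 s: -1 × 6 = -6 m/s
11–14 s: -11 × 3 = -33 m/s
Δv = -13 m/s, so v(14) = 7 + (-13) = -6 m/s.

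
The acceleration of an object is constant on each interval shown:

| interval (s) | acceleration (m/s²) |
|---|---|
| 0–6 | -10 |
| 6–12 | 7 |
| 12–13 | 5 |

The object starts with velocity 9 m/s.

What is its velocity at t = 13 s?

Δv equals the area under the a-t graph; then v = v₀ + Δv.
0–6 s: -10 × 6 = -60 m/s
6–12 s: 7 × 6 = 42 m/s
12–13 s: 5 × 1 = 5 m/s
Δv = -13 m/s, so v(13) = 9 + (-13) = -4 m/s.

-4 m/s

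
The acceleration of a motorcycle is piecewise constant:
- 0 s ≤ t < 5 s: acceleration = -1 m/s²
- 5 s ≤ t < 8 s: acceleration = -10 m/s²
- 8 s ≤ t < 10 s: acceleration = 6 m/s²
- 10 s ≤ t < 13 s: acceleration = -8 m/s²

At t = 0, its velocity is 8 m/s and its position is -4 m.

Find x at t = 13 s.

-135.5 m

On each constant-a segment, Δv = aΔt and Δx = v₀Δt + ½aΔt²; chain segment to segment.
0–5 s: v starts 8 m/s; Δx = 8·5 + ½·-1·5² = 27.5 m; v ends 3 m/s.
5–8 s: v starts 3 m/s; Δx = 3·3 + ½·-10·3² = -36 m; v ends -27 m/s.
8–10 s: v starts -27 m/s; Δx = -27·2 + ½·6·2² = -42 m; v ends -15 m/s.
10–13 s: v starts -15 m/s; Δx = -15·3 + ½·-8·3² = -81 m; v ends -39 m/s.
x(13) = -4 + Σ Δx = -135.5 m.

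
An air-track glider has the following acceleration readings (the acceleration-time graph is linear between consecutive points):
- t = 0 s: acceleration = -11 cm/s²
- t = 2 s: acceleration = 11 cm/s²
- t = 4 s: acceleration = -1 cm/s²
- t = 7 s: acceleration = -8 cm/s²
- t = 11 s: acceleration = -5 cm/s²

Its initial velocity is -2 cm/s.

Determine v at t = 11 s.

-31.5 cm/s

Δv equals the area under the a-t graph; then v = v₀ + Δv.
0–2 s: ½(-11 + 11)(2) = 0 cm/s
2–4 s: ½(11 + -1)(2) = 10 cm/s
4–7 s: ½(-1 + -8)(3) = -13.5 cm/s
7–11 s: ½(-8 + -5)(4) = -26 cm/s
Δv = -29.5 cm/s, so v(11) = -2 + (-29.5) = -31.5 cm/s.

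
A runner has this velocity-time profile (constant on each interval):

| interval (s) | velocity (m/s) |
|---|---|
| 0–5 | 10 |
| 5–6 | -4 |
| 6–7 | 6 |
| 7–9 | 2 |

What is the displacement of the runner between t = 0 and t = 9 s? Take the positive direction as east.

Displacement is the signed area under the v-t curve.
0–5 s: 10 × 5 = 50 m
5–6 s: -4 × 1 = -4 m
6–7 s: 6 × 1 = 6 m
7–9 s: 2 × 2 = 4 m
Net displacement = 56 m

56 m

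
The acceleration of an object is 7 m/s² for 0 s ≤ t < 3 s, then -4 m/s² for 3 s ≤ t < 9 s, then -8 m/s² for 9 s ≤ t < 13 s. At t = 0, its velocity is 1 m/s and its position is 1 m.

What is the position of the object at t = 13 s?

23.5 m

On each constant-a segment, Δv = aΔt and Δx = v₀Δt + ½aΔt²; chain segment to segment.
0–3 s: v starts 1 m/s; Δx = 1·3 + ½·7·3² = 34.5 m; v ends 22 m/s.
3–9 s: v starts 22 m/s; Δx = 22·6 + ½·-4·6² = 60 m; v ends -2 m/s.
9–13 s: v starts -2 m/s; Δx = -2·4 + ½·-8·4² = -72 m; v ends -34 m/s.
x(13) = 1 + Σ Δx = 23.5 m.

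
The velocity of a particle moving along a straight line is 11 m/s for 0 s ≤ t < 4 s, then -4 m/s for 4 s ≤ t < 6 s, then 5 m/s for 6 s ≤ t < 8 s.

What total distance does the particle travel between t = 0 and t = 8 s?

62 m

Distance (not displacement) is the total path length: add the absolute areas under v-t.
0–4 s: |11| × 4 = 44 m
4–6 s: |-4| × 2 = 8 m
6–8 s: |5| × 2 = 10 m
Total distance = 62 m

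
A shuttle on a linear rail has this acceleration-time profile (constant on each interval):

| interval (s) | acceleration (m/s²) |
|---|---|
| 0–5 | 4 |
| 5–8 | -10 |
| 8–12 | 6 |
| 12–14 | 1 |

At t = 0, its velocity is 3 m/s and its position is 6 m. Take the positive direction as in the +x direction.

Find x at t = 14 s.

On each constant-a segment, Δv = aΔt and Δx = v₀Δt + ½aΔt²; chain segment to segment.
0–5 s: v starts 3 m/s; Δx = 3·5 + ½·4·5² = 65 m; v ends 23 m/s.
5–8 s: v starts 23 m/s; Δx = 23·3 + ½·-10·3² = 24 m; v ends -7 m/s.
8–12 s: v starts -7 m/s; Δx = -7·4 + ½·6·4² = 20 m; v ends 17 m/s.
12–14 s: v starts 17 m/s; Δx = 17·2 + ½·1·2² = 36 m; v ends 19 m/s.
x(14) = 6 + Σ Δx = 151 m.

151 m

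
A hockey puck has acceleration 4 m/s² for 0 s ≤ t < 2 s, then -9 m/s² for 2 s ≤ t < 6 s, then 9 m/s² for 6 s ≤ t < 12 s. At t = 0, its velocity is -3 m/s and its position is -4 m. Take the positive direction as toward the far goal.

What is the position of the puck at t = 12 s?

-78 m

On each constant-a segment, Δv = aΔt and Δx = v₀Δt + ½aΔt²; chain segment to segment.
0–2 s: v starts -3 m/s; Δx = -3·2 + ½·4·2² = 2 m; v ends 5 m/s.
2–6 s: v starts 5 m/s; Δx = 5·4 + ½·-9·4² = -52 m; v ends -31 m/s.
6–12 s: v starts -31 m/s; Δx = -31·6 + ½·9·6² = -24 m; v ends 23 m/s.
x(12) = -4 + Σ Δx = -78 m.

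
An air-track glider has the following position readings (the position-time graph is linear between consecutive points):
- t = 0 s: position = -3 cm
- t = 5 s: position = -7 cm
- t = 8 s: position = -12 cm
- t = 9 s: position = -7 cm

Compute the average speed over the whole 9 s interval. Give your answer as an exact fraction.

Average speed = (total path length)/(elapsed time); on a piecewise-linear x-t graph the path length is Σ|Δx|.
0–5 s: |Δx| = |-7 − -3| = 4 cm
5–8 s: |Δx| = |-12 − -7| = 5 cm
8–9 s: |Δx| = |-7 − -12| = 5 cm
Total path = 14 cm; average speed = 14/9 = 14/9 cm/s.

14/9 cm/s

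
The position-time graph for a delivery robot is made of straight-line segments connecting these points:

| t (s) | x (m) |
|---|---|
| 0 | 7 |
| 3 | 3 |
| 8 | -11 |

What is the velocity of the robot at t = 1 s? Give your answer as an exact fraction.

-4/3 m/s

Velocity is the slope of the x-t graph on 0–3 s: (3 − 7)/(3 − 0) = -4/3 m/s.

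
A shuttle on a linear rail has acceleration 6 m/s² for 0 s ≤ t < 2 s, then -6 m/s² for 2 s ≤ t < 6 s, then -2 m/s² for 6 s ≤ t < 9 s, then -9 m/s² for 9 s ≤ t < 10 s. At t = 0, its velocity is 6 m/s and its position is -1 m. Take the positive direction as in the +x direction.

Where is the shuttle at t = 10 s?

On each constant-a segment, Δv = aΔt and Δx = v₀Δt + ½aΔt²; chain segment to segment.
0–2 s: v starts 6 m/s; Δx = 6·2 + ½·6·2² = 24 m; v ends 18 m/s.
2–6 s: v starts 18 m/s; Δx = 18·4 + ½·-6·4² = 24 m; v ends -6 m/s.
6–9 s: v starts -6 m/s; Δx = -6·3 + ½·-2·3² = -27 m; v ends -12 m/s.
9–10 s: v starts -12 m/s; Δx = -12·1 + ½·-9·1² = -16.5 m; v ends -21 m/s.
x(10) = -1 + Σ Δx = 3.5 m.

3.5 m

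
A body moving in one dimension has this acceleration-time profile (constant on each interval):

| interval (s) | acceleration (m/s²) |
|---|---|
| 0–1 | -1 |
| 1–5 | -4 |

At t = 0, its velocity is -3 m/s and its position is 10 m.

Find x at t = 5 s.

-41.5 m

On each constant-a segment, Δv = aΔt and Δx = v₀Δt + ½aΔt²; chain segment to segment.
0–1 s: v starts -3 m/s; Δx = -3·1 + ½·-1·1² = -3.5 m; v ends -4 m/s.
1–5 s: v starts -4 m/s; Δx = -4·4 + ½·-4·4² = -48 m; v ends -20 m/s.
x(5) = 10 + Σ Δx = -41.5 m.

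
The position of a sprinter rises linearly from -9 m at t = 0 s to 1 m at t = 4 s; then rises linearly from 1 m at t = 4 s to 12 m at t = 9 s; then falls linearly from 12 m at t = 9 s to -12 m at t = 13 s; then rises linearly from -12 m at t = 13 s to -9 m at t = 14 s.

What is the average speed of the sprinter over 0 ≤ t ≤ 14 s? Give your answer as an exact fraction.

24/7 m/s

Average speed = (total path length)/(elapsed time); on a piecewise-linear x-t graph the path length is Σ|Δx|.
0–4 s: |Δx| = |1 − -9| = 10 m
4–9 s: |Δx| = |12 − 1| = 11 m
9–13 s: |Δx| = |-12 − 12| = 24 m
13–14 s: |Δx| = |-9 − -12| = 3 m
Total path = 48 m; average speed = 48/14 = 24/7 m/s.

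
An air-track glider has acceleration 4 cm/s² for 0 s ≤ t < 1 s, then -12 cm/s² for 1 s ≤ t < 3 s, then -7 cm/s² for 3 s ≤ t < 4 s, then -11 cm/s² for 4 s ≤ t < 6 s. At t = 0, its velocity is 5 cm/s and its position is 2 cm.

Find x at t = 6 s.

-81.5 cm

On each constant-a segment, Δv = aΔt and Δx = v₀Δt + ½aΔt²; chain segment to segment.
0–1 s: v starts 5 cm/s; Δx = 5·1 + ½·4·1² = 7 cm; v ends 9 cm/s.
1–3 s: v starts 9 cm/s; Δx = 9·2 + ½·-12·2² = -6 cm; v ends -15 cm/s.
3–4 s: v starts -15 cm/s; Δx = -15·1 + ½·-7·1² = -18.5 cm; v ends -22 cm/s.
4–6 s: v starts -22 cm/s; Δx = -22·2 + ½·-11·2² = -66 cm; v ends -44 cm/s.
x(6) = 2 + Σ Δx = -81.5 cm.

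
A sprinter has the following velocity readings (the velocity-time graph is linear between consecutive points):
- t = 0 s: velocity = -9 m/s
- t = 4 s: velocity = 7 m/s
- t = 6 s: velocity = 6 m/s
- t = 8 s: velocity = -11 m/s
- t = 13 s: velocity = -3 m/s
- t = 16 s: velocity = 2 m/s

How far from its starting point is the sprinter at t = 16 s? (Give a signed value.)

-32.5 m

Displacement is the signed area under the v-t curve.
0–4 s: ½(-9 + 7)(4) = -4 m
4–6 s: ½(7 + 6)(2) = 13 m
6–8 s: ½(6 + -11)(2) = -5 m
8–13 s: ½(-11 + -3)(5) = -35 m
13–16 s: ½(-3 + 2)(3) = -1.5 m
Net displacement = -32.5 m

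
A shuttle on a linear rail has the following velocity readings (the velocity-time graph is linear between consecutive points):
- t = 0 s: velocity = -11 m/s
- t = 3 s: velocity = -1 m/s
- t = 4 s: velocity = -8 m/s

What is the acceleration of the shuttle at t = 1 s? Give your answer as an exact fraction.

10/3 m/s²

Acceleration is the slope of the v-t graph on 0–3 s: (-1 − -11)/(3 − 0) = 10/3 m/s².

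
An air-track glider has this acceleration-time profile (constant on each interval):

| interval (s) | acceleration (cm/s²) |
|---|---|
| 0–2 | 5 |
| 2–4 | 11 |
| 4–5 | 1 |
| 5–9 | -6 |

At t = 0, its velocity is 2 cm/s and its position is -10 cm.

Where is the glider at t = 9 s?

On each constant-a segment, Δv = aΔt and Δx = v₀Δt + ½aΔt²; chain segment to segment.
0–2 s: v starts 2 cm/s; Δx = 2·2 + ½·5·2² = 14 cm; v ends 12 cm/s.
2–4 s: v starts 12 cm/s; Δx = 12·2 + ½·11·2² = 46 cm; v ends 34 cm/s.
4–5 s: v starts 34 cm/s; Δx = 34·1 + ½·1·1² = 34.5 cm; v ends 35 cm/s.
5–9 s: v starts 35 cm/s; Δx = 35·4 + ½·-6·4² = 92 cm; v ends 11 cm/s.
x(9) = -10 + Σ Δx = 176.5 cm.

176.5 cm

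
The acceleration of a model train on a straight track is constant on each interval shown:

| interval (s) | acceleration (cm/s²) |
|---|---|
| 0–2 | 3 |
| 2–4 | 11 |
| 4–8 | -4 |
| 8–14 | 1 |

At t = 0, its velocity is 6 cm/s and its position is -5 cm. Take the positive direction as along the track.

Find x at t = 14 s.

On each constant-a segment, Δv = aΔt and Δx = v₀Δt + ½aΔt²; chain segment to segment.
0–2 s: v starts 6 cm/s; Δx = 6·2 + ½·3·2² = 18 cm; v ends 12 cm/s.
2–4 s: v starts 12 cm/s; Δx = 12·2 + ½·11·2² = 46 cm; v ends 34 cm/s.
4–8 s: v starts 34 cm/s; Δx = 34·4 + ½·-4·4² = 104 cm; v ends 18 cm/s.
8–14 s: v starts 18 cm/s; Δx = 18·6 + ½·1·6² = 126 cm; v ends 24 cm/s.
x(14) = -5 + Σ Δx = 289 cm.

289 cm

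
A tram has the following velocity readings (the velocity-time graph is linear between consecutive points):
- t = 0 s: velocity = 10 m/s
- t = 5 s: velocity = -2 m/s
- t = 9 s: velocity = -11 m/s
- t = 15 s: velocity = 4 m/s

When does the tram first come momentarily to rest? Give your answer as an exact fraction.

t = 25/6 s

v changes sign on 0–5 s (from 10 to -2); the graph is linear there, so v = 0 at t = 0 + (-10)·(5 − 0)/(-2 − 10) = 25/6 s.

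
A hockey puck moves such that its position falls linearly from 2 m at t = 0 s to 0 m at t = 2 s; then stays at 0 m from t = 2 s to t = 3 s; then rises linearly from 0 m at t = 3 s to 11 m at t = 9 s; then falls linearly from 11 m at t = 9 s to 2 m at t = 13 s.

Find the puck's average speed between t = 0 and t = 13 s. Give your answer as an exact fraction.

Average speed = (total path length)/(elapsed time); on a piecewise-linear x-t graph the path length is Σ|Δx|.
0–2 s: |Δx| = |0 − 2| = 2 m
2–3 s: |Δx| = |0 − 0| = 0 m
3–9 s: |Δx| = |11 − 0| = 11 m
9–13 s: |Δx| = |2 − 11| = 9 m
Total path = 22 m; average speed = 22/13 = 22/13 m/s.

22/13 m/s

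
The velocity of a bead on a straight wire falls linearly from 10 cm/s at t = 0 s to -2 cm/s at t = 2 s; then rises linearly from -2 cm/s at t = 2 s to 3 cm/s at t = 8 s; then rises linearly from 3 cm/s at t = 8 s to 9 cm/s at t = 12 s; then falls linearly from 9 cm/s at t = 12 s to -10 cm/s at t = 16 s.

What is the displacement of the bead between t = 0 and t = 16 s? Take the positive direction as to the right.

Displacement is the signed area under the v-t curve.
0–2 s: ½(10 + -2)(2) = 8 cm
2–8 s: ½(-2 + 3)(6) = 3 cm
8–12 s: ½(3 + 9)(4) = 24 cm
12–16 s: ½(9 + -10)(4) = -2 cm
Net displacement = 33 cm

33 cm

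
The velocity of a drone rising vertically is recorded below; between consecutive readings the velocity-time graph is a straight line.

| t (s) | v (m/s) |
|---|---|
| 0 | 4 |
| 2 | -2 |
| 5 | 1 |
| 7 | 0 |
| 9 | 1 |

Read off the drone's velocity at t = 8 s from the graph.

0.5 m/s

On 7–9 s the graph is linear from 0 to 1 m/s: v(8) = 0 + (1 − 0)·(8 − 7)/(9 − 7) = 0.5 m/s.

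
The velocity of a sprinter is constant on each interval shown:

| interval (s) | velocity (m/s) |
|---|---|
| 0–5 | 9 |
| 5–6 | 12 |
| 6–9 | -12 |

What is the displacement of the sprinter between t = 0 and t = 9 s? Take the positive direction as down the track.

Net displacement equals the area under the velocity-time graph (areas below the axis count negative).
0–5 s: 9 × 5 = 45 m
5–6 s: 12 × 1 = 12 m
6–9 s: -12 × 3 = -36 m
Net displacement = 21 m

21 m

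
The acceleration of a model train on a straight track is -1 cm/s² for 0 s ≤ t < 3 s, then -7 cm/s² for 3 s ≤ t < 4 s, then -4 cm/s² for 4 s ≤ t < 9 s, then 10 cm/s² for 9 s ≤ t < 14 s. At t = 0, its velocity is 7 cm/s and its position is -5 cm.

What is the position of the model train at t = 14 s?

On each constant-a segment, Δv = aΔt and Δx = v₀Δt + ½aΔt²; chain segment to segment.
0–3 s: v starts 7 cm/s; Δx = 7·3 + ½·-1·3² = 16.5 cm; v ends 4 cm/s.
3–4 s: v starts 4 cm/s; Δx = 4·1 + ½·-7·1² = 0.5 cm; v ends -3 cm/s.
4–9 s: v starts -3 cm/s; Δx = -3·5 + ½·-4·5² = -65 cm; v ends -23 cm/s.
9–14 s: v starts -23 cm/s; Δx = -23·5 + ½·10·5² = 10 cm; v ends 27 cm/s.
x(14) = -5 + Σ Δx = -43 cm.

-43 cm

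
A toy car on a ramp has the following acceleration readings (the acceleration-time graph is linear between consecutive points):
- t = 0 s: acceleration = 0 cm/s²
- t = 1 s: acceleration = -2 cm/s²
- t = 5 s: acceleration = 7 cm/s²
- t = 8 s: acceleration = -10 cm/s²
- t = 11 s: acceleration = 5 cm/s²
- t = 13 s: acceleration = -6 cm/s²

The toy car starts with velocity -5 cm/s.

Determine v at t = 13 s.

Δv equals the area under the a-t graph; then v = v₀ + Δv.
0–1 s: ½(0 + -2)(1) = -1 cm/s
1–5 s: ½(-2 + 7)(4) = 10 cm/s
5–8 s: ½(7 + -10)(3) = -4.5 cm/s
8–11 s: ½(-10 + 5)(3) = -7.5 cm/s
11–13 s: ½(5 + -6)(2) = -1 cm/s
Δv = -4 cm/s, so v(13) = -5 + (-4) = -9 cm/s.

-9 cm/s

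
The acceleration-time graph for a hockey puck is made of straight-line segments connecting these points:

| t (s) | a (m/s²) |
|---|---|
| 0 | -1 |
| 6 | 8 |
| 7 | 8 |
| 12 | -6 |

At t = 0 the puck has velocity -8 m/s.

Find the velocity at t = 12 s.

26 m/s

Δv equals the area under the a-t graph; then v = v₀ + Δv.
0–6 s: ½(-1 + 8)(6) = 21 m/s
6–7 s: 8 × 1 = 8 m/s
7–12 s: ½(8 + -6)(5) = 5 m/s
Δv = 34 m/s, so v(12) = -8 + (34) = 26 m/s.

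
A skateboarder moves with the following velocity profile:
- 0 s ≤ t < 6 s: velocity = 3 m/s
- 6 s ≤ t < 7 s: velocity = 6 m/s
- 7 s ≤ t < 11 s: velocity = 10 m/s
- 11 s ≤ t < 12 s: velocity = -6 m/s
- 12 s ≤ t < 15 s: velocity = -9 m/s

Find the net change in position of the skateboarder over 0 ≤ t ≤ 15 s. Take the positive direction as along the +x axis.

31 m

Net displacement equals the area under the velocity-time graph (areas below the axis count negative).
0–6 s: 3 × 6 = 18 m
6–7 s: 6 × 1 = 6 m
7–11 s: 10 × 4 = 40 m
11–12 s: -6 × 1 = -6 m
12–15 s: -9 × 3 = -27 m
Net displacement = 31 m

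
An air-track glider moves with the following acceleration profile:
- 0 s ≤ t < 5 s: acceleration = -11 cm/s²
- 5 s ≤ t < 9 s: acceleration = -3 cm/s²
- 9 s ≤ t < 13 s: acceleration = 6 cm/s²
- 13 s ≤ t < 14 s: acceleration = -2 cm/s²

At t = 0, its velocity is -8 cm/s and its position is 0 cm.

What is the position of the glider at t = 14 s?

On each constant-a segment, Δv = aΔt and Δx = v₀Δt + ½aΔt²; chain segment to segment.
0–5 s: v starts -8 cm/s; Δx = -8·5 + ½·-11·5² = -177.5 cm; v ends -63 cm/s.
5–9 s: v starts -63 cm/s; Δx = -63·4 + ½·-3·4² = -276 cm; v ends -75 cm/s.
9–13 s: v starts -75 cm/s; Δx = -75·4 + ½·6·4² = -252 cm; v ends -51 cm/s.
13–14 s: v starts -51 cm/s; Δx = -51·1 + ½·-2·1² = -52 cm; v ends -53 cm/s.
x(14) = 0 + Σ Δx = -757.5 cm.

-757.5 cm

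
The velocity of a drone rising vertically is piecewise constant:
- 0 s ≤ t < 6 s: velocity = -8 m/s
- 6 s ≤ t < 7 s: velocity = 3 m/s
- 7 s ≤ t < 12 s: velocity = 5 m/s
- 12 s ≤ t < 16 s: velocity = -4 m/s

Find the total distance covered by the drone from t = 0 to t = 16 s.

Distance (not displacement) is the total path length: add the absolute areas under v-t.
0–6 s: |-8| × 6 = 48 m
6–7 s: |3| × 1 = 3 m
7–12 s: |5| × 5 = 25 m
12–16 s: |-4| × 4 = 16 m
Total distance = 92 m

92 m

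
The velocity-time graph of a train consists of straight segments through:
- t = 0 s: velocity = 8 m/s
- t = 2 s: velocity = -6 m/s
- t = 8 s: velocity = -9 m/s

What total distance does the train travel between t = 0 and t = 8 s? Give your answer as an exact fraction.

Distance (not displacement) is the total path length: add the absolute areas under v-t.
0–2 s: v = 0 at t = 8/7 s; triangle areas 32/7 + 18/7 = 50/7 m
2–8 s: |½(-6 + -9)(6)| = 45 m
Total distance = 365/7 m

365/7 m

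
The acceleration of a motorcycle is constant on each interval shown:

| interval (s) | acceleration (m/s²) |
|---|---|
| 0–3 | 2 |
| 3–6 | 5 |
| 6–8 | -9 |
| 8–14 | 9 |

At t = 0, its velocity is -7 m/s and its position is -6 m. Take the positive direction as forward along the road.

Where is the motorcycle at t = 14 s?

149.5 m

On each constant-a segment, Δv = aΔt and Δx = v₀Δt + ½aΔt²; chain segment to segment.
0–3 s: v starts -7 m/s; Δx = -7·3 + ½·2·3² = -12 m; v ends -1 m/s.
3–6 s: v starts -1 m/s; Δx = -1·3 + ½·5·3² = 19.5 m; v ends 14 m/s.
6–8 s: v starts 14 m/s; Δx = 14·2 + ½·-9·2² = 10 m; v ends -4 m/s.
8–14 s: v starts -4 m/s; Δx = -4·6 + ½·9·6² = 138 m; v ends 50 m/s.
x(14) = -6 + Σ Δx = 149.5 m.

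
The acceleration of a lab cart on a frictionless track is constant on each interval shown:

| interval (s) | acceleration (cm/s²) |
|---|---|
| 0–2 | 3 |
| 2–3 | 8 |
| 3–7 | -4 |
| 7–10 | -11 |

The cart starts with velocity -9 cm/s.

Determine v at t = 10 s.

Δv equals the area under the a-t graph; then v = v₀ + Δv.
0–2 s: 3 × 2 = 6 cm/s
2–3 s: 8 × 1 = 8 cm/s
3–7 s: -4 × 4 = -16 cm/s
7–10 s: -11 × 3 = -33 cm/s
Δv = -35 cm/s, so v(10) = -9 + (-35) = -44 cm/s.

-44 cm/s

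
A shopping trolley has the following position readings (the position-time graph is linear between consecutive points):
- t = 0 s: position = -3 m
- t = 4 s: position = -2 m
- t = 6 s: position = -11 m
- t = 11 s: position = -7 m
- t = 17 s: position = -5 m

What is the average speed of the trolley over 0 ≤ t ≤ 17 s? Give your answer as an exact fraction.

16/17 m/s

Average speed = (total path length)/(elapsed time); on a piecewise-linear x-t graph the path length is Σ|Δx|.
0–4 s: |Δx| = |-2 − -3| = 1 m
4–6 s: |Δx| = |-11 − -2| = 9 m
6–11 s: |Δx| = |-7 − -11| = 4 m
11–17 s: |Δx| = |-5 − -7| = 2 m
Total path = 16 m; average speed = 16/17 = 16/17 m/s.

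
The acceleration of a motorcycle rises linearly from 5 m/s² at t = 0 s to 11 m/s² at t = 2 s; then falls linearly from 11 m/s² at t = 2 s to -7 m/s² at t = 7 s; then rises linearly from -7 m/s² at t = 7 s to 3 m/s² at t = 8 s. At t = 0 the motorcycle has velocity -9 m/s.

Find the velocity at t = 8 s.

Δv equals the area under the a-t graph; then v = v₀ + Δv.
0–2 s: ½(5 + 11)(2) = 16 m/s
2–7 s: ½(11 + -7)(5) = 10 m/s
7–8 s: ½(-7 + 3)(1) = -2 m/s
Δv = 24 m/s, so v(8) = -9 + (24) = 15 m/s.

15 m/s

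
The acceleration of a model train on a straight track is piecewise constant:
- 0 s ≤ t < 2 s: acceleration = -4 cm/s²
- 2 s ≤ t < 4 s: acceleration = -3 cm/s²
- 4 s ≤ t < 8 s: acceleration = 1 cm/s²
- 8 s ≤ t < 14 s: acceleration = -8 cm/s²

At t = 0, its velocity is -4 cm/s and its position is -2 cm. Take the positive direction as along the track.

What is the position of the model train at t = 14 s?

On each constant-a segment, Δv = aΔt and Δx = v₀Δt + ½aΔt²; chain segment to segment.
0–2 s: v starts -4 cm/s; Δx = -4·2 + ½·-4·2² = -16 cm; v ends -12 cm/s.
2–4 s: v starts -12 cm/s; Δx = -12·2 + ½·-3·2² = -30 cm; v ends -18 cm/s.
4–8 s: v starts -18 cm/s; Δx = -18·4 + ½·1·4² = -64 cm; v ends -14 cm/s.
8–14 s: v starts -14 cm/s; Δx = -14·6 + ½·-8·6² = -228 cm; v ends -62 cm/s.
x(14) = -2 + Σ Δx = -340 cm.

-340 cm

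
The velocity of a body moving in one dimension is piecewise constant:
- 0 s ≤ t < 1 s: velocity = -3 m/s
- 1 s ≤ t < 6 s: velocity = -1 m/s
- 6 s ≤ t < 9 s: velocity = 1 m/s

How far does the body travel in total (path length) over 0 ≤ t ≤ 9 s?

Total distance travelled is ∫|v| dt — sum the magnitudes of each area piece.
0–1 s: |-3| × 1 = 3 m
1–6 s: |-1| × 5 = 5 m
6–9 s: |1| × 3 = 3 m
Total distance = 11 m

11 m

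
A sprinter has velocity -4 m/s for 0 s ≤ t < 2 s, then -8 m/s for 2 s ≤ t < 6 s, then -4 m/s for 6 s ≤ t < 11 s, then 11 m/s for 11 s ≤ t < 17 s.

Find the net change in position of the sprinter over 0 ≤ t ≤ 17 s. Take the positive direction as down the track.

6 m

Displacement is the signed area under the v-t curve.
0–2 s: -4 × 2 = -8 m
2–6 s: -8 × 4 = -32 m
6–11 s: -4 × 5 = -20 m
11–17 s: 11 × 6 = 66 m
Net displacement = 6 m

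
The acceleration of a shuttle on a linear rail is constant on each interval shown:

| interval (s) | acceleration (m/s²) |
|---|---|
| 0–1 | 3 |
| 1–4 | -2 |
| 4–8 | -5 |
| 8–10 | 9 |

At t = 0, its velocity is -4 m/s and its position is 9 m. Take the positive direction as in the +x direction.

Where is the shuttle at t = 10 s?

On each constant-a segment, Δv = aΔt and Δx = v₀Δt + ½aΔt²; chain segment to segment.
0–1 s: v starts -4 m/s; Δx = -4·1 + ½·3·1² = -2.5 m; v ends -1 m/s.
1–4 s: v starts -1 m/s; Δx = -1·3 + ½·-2·3² = -12 m; v ends -7 m/s.
4–8 s: v starts -7 m/s; Δx = -7·4 + ½·-5·4² = -68 m; v ends -27 m/s.
8–10 s: v starts -27 m/s; Δx = -27·2 + ½·9·2² = -36 m; v ends -9 m/s.
x(10) = 9 + Σ Δx = -109.5 m.

-109.5 m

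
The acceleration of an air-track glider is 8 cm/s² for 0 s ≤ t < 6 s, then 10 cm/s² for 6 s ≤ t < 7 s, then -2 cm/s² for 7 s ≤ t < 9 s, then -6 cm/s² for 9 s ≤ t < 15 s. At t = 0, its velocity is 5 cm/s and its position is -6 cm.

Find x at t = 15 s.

594 cm

On each constant-a segment, Δv = aΔt and Δx = v₀Δt + ½aΔt²; chain segment to segment.
0–6 s: v starts 5 cm/s; Δx = 5·6 + ½·8·6² = 174 cm; v ends 53 cm/s.
6–7 s: v starts 53 cm/s; Δx = 53·1 + ½·10·1² = 58 cm; v ends 63 cm/s.
7–9 s: v starts 63 cm/s; Δx = 63·2 + ½·-2·2² = 122 cm; v ends 59 cm/s.
9–15 s: v starts 59 cm/s; Δx = 59·6 + ½·-6·6² = 246 cm; v ends 23 cm/s.
x(15) = -6 + Σ Δx = 594 cm.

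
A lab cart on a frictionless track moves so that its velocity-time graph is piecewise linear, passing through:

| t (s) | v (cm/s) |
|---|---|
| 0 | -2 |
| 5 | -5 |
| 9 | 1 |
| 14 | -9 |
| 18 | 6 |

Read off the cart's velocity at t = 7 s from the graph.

On 5–9 s the graph is linear from -5 to 1 cm/s: v(7) = -5 + (1 − -5)·(7 − 5)/(9 − 5) = -2 cm/s.

-2 cm/s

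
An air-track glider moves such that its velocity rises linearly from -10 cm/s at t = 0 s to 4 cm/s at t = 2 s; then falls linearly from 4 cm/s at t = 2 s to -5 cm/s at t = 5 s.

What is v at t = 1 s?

-3 cm/s

On 0–2 s the graph is linear from -10 to 4 cm/s: v(1) = -10 + (4 − -10)·(1 − 0)/(2 − 0) = -3 cm/s.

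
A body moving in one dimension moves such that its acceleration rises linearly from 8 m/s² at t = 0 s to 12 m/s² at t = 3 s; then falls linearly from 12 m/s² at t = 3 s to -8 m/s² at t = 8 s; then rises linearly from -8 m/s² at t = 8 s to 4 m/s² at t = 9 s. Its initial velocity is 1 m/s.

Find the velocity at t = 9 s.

39 m/s

Δv equals the area under the a-t graph; then v = v₀ + Δv.
0–3 s: ½(8 + 12)(3) = 30 m/s
3–8 s: ½(12 + -8)(5) = 10 m/s
8–9 s: ½(-8 + 4)(1) = -2 m/s
Δv = 38 m/s, so v(9) = 1 + (38) = 39 m/s.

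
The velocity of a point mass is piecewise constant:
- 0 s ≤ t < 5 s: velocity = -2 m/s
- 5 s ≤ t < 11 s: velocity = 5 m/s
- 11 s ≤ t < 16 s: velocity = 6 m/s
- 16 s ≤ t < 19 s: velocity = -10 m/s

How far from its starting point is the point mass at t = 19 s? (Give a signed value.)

20 m

Net displacement equals the area under the velocity-time graph (areas below the axis count negative).
0–5 s: -2 × 5 = -10 m
5–11 s: 5 × 6 = 30 m
11–16 s: 6 × 5 = 30 m
16–19 s: -10 × 3 = -30 m
Net displacement = 20 m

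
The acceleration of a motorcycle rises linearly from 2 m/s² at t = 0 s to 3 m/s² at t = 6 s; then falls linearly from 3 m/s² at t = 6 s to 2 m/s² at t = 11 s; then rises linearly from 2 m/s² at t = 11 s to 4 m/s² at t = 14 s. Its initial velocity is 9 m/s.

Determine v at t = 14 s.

Δv equals the area under the a-t graph; then v = v₀ + Δv.
0–6 s: ½(2 + 3)(6) = 15 m/s
6–11 s: ½(3 + 2)(5) = 12.5 m/s
11–14 s: ½(2 + 4)(3) = 9 m/s
Δv = 36.5 m/s, so v(14) = 9 + (36.5) = 45.5 m/s.

45.5 m/s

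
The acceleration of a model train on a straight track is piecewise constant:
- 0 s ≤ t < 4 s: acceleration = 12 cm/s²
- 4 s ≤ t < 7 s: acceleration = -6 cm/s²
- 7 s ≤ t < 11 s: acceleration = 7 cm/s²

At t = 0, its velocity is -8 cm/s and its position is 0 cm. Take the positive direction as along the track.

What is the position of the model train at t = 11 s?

On each constant-a segment, Δv = aΔt and Δx = v₀Δt + ½aΔt²; chain segment to segment.
0–4 s: v starts -8 cm/s; Δx = -8·4 + ½·12·4² = 64 cm; v ends 40 cm/s.
4–7 s: v starts 40 cm/s; Δx = 40·3 + ½·-6·3² = 93 cm; v ends 22 cm/s.
7–11 s: v starts 22 cm/s; Δx = 22·4 + ½·7·4² = 144 cm; v ends 50 cm/s.
x(11) = 0 + Σ Δx = 301 cm.

301 cm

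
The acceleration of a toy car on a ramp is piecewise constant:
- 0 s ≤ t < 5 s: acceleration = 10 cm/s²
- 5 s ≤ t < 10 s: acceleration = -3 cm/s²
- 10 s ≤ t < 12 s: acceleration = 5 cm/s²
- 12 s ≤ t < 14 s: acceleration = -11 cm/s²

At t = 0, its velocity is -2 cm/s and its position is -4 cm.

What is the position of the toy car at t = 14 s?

453.5 cm

On each constant-a segment, Δv = aΔt and Δx = v₀Δt + ½aΔt²; chain segment to segment.
0–5 s: v starts -2 cm/s; Δx = -2·5 + ½·10·5² = 115 cm; v ends 48 cm/s.
5–10 s: v starts 48 cm/s; Δx = 48·5 + ½·-3·5² = 202.5 cm; v ends 33 cm/s.
10–12 s: v starts 33 cm/s; Δx = 33·2 + ½·5·2² = 76 cm; v ends 43 cm/s.
12–14 s: v starts 43 cm/s; Δx = 43·2 + ½·-11·2² = 64 cm; v ends 21 cm/s.
x(14) = -4 + Σ Δx = 453.5 cm.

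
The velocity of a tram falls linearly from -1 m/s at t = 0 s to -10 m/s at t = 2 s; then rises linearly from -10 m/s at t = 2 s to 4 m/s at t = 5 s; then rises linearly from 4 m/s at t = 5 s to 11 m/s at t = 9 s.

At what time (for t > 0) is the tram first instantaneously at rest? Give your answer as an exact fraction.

v changes sign on 2–5 s (from -10 to 4); the graph is linear there, so v = 0 at t = 2 + (10)·(5 − 2)/(4 − -10) = 29/7 s.

t = 29/7 s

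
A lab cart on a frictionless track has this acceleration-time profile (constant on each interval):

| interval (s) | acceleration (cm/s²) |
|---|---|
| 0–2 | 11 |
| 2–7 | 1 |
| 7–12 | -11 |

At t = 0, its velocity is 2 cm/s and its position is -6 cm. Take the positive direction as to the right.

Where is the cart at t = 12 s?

160 cm

On each constant-a segment, Δv = aΔt and Δx = v₀Δt + ½aΔt²; chain segment to segment.
0–2 s: v starts 2 cm/s; Δx = 2·2 + ½·11·2² = 26 cm; v ends 24 cm/s.
2–7 s: v starts 24 cm/s; Δx = 24·5 + ½·1·5² = 132.5 cm; v ends 29 cm/s.
7–12 s: v starts 29 cm/s; Δx = 29·5 + ½·-11·5² = 7.5 cm; v ends -26 cm/s.
x(12) = -6 + Σ Δx = 160 cm.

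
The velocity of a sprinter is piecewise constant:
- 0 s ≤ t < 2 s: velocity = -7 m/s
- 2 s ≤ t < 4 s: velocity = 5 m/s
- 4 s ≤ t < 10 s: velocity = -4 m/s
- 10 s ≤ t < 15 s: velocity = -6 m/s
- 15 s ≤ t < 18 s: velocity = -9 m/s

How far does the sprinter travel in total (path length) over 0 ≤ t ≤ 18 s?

Total distance travelled is ∫|v| dt — sum the magnitudes of each area piece.
0–2 s: |-7| × 2 = 14 m
2–4 s: |5| × 2 = 10 m
4–10 s: |-4| × 6 = 24 m
10–15 s: |-6| × 5 = 30 m
15–18 s: |-9| × 3 = 27 m
Total distance = 105 m

105 m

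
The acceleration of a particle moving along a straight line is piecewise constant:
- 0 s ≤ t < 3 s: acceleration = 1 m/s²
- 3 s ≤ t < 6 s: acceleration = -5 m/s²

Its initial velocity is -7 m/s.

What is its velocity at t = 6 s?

Δv equals the area under the a-t graph; then v = v₀ + Δv.
0–3 s: 1 × 3 = 3 m/s
3–6 s: -5 × 3 = -15 m/s
Δv = -12 m/s, so v(6) = -7 + (-12) = -19 m/s.

-19 m/s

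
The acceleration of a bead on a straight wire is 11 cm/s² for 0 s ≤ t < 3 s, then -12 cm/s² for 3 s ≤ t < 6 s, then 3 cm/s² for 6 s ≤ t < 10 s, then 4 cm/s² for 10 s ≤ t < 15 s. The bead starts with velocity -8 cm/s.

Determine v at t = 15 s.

Δv equals the area under the a-t graph; then v = v₀ + Δv.
0–3 s: 11 × 3 = 33 cm/s
3–6 s: -12 × 3 = -36 cm/s
6–10 s: 3 × 4 = 12 cm/s
10–15 s: 4 × 5 = 20 cm/s
Δv = 29 cm/s, so v(15) = -8 + (29) = 21 cm/s.

21 cm/s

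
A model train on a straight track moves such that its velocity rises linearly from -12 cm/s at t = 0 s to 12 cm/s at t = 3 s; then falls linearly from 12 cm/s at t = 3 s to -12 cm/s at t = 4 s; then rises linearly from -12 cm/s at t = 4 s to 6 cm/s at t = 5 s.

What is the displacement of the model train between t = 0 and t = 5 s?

-3 cm

Displacement is the signed area under the v-t curve.
0–3 s: ½(-12 + 12)(3) = 0 cm
3–4 s: ½(12 + -12)(1) = 0 cm
4–5 s: ½(-12 + 6)(1) = -3 cm
Net displacement = -3 cm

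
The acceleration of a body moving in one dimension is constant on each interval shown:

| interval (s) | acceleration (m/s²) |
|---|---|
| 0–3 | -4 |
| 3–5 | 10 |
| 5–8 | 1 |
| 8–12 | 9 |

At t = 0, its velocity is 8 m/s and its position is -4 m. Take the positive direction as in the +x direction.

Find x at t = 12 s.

On each constant-a segment, Δv = aΔt and Δx = v₀Δt + ½aΔt²; chain segment to segment.
0–3 s: v starts 8 m/s; Δx = 8·3 + ½·-4·3² = 6 m; v ends -4 m/s.
3–5 s: v starts -4 m/s; Δx = -4·2 + ½·10·2² = 12 m; v ends 16 m/s.
5–8 s: v starts 16 m/s; Δx = 16·3 + ½·1·3² = 52.5 m; v ends 19 m/s.
8–12 s: v starts 19 m/s; Δx = 19·4 + ½·9·4² = 148 m; v ends 55 m/s.
x(12) = -4 + Σ Δx = 214.5 m.

214.5 m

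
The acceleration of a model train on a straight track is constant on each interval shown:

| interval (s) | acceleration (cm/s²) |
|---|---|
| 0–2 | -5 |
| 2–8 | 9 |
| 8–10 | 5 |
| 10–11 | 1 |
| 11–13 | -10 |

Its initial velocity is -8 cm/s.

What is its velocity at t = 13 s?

27 cm/s

Δv equals the area under the a-t graph; then v = v₀ + Δv.
0–2 s: -5 × 2 = -10 cm/s
2–8 s: 9 × 6 = 54 cm/s
8–10 s: 5 × 2 = 10 cm/s
10–11 s: 1 × 1 = 1 cm/s
11–13 s: -10 × 2 = -20 cm/s
Δv = 35 cm/s, so v(13) = -8 + (35) = 27 cm/s.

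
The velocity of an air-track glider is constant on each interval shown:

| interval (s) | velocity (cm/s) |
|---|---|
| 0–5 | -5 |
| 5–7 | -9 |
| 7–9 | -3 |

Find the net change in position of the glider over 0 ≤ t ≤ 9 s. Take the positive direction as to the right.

Displacement is the signed area under the v-t curve.
0–5 s: -5 × 5 = -25 cm
5–7 s: -9 × 2 = -18 cm
7–9 s: -3 × 2 = -6 cm
Net displacement = -49 cm

-49 cm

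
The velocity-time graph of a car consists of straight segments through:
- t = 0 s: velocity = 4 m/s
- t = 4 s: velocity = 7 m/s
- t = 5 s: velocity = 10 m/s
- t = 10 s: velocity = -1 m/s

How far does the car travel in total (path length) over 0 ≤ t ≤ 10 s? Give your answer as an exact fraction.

588/11 m

Distance (not displacement) is the total path length: add the absolute areas under v-t.
0–4 s: |½(4 + 7)(4)| = 22 m
4–5 s: |½(7 + 10)(1)| = 8.5 m
5–10 s: v = 0 at t = 105/11 s; triangle areas 250/11 + 5/22 = 505/22 m
Total distance = 588/11 m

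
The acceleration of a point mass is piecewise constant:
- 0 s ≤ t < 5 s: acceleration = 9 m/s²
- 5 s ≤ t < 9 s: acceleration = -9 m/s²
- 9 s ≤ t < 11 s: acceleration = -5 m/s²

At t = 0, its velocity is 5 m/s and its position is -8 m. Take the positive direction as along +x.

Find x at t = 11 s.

On each constant-a segment, Δv = aΔt and Δx = v₀Δt + ½aΔt²; chain segment to segment.
0–5 s: v starts 5 m/s; Δx = 5·5 + ½·9·5² = 137.5 m; v ends 50 m/s.
5–9 s: v starts 50 m/s; Δx = 50·4 + ½·-9·4² = 128 m; v ends 14 m/s.
9–11 s: v starts 14 m/s; Δx = 14·2 + ½·-5·2² = 18 m; v ends 4 m/s.
x(11) = -8 + Σ Δx = 275.5 m.

275.5 m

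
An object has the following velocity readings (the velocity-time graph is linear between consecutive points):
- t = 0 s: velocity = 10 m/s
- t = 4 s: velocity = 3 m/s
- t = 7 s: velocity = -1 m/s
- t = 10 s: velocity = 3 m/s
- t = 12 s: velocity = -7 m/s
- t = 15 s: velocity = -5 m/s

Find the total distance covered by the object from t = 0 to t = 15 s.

Distance (not displacement) is the total path length: add the absolute areas under v-t.
0–4 s: |½(10 + 3)(4)| = 26 m
4–7 s: v = 0 at t = 6.25 s; triangle areas 3.375 + 0.375 = 3.75 m
7–10 s: v = 0 at t = 7.75 s; triangle areas 0.375 + 3.375 = 3.75 m
10–12 s: v = 0 at t = 10.6 s; triangle areas 0.9 + 4.9 = 5.8 m
12–15 s: |½(-7 + -5)(3)| = 18 m
Total distance = 57.3 m

57.3 m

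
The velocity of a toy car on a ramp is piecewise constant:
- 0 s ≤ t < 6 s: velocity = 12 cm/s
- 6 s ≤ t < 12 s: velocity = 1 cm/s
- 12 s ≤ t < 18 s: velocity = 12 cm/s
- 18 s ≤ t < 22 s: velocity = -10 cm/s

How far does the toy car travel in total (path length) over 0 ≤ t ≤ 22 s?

Total distance travelled is ∫|v| dt — sum the magnitudes of each area piece.
0–6 s: |12| × 6 = 72 cm
6–12 s: |1| × 6 = 6 cm
12–18 s: |12| × 6 = 72 cm
18–22 s: |-10| × 4 = 40 cm
Total distance = 190 cm

190 cm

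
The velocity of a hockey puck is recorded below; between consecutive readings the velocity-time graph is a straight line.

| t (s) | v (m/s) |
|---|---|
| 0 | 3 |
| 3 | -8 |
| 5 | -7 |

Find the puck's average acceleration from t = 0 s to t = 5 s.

Average acceleration = Δv/Δt = (-7 − 3)/(5 − 0) = -2 m/s².

-2 m/s²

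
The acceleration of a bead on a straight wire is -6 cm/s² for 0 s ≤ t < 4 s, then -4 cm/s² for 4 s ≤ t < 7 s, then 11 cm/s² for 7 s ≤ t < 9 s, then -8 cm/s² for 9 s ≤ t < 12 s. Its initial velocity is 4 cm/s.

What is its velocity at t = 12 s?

-34 cm/s

Δv equals the area under the a-t graph; then v = v₀ + Δv.
0–4 s: -6 × 4 = -24 cm/s
4–7 s: -4 × 3 = -12 cm/s
7–9 s: 11 × 2 = 22 cm/s
9–12 s: -8 × 3 = -24 cm/s
Δv = -38 cm/s, so v(12) = 4 + (-38) = -34 cm/s.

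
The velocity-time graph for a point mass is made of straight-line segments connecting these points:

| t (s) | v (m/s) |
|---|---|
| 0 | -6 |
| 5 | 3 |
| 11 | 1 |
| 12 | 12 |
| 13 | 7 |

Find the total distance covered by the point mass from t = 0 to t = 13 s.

40.5 m

Total distance travelled is ∫|v| dt — sum the magnitudes of each area piece.
0–5 s: v = 0 at t = 10/3 s; triangle areas 10 + 2.5 = 12.5 m
5–11 s: |½(3 + 1)(6)| = 12 m
11–12 s: |½(1 + 12)(1)| = 6.5 m
12–13 s: |½(12 + 7)(1)| = 9.5 m
Total distance = 40.5 m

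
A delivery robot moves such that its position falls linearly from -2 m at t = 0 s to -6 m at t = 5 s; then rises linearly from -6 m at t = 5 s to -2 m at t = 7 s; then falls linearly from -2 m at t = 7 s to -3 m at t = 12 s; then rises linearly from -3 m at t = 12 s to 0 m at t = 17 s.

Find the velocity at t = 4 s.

-0.8 m/s

Velocity is the slope of the x-t graph on 0–5 s: (-6 − -2)/(5 − 0) = -0.8 m/s.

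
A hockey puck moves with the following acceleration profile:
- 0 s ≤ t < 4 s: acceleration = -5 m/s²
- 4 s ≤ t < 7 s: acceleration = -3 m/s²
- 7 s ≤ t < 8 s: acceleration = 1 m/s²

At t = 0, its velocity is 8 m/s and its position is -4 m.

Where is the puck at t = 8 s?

On each constant-a segment, Δv = aΔt and Δx = v₀Δt + ½aΔt²; chain segment to segment.
0–4 s: v starts 8 m/s; Δx = 8·4 + ½·-5·4² = -8 m; v ends -12 m/s.
4–7 s: v starts -12 m/s; Δx = -12·3 + ½·-3·3² = -49.5 m; v ends -21 m/s.
7–8 s: v starts -21 m/s; Δx = -21·1 + ½·1·1² = -20.5 m; v ends -20 m/s.
x(8) = -4 + Σ Δx = -82 m.

-82 m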